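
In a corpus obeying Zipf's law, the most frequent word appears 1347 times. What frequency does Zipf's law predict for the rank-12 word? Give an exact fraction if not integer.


Zipf's law: freq(rank) = f1 / rank
f1 = 1347, rank = 12
freq = 1347 / 12
GCD(1347, 12) = 3
Simplified: 449/4

449/4


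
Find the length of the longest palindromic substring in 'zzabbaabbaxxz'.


Scanning 'zzabbaabbaxxz' for palindromic substrings.
Substring at positions 2-9: 'abbaabba'.
Check: reverse('abbaabba') = 'abbaabba' -> palindrome confirmed.
Neighbouring characters ('z' / 'x') break symmetry, so it cannot extend further.
No longer palindromic substring exists; longest length = 8

8


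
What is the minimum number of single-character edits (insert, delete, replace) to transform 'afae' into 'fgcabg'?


Building DP table for s1='afae' (len 4) and s2='fgcabg' (len 6):
       f  g  c  a  b  g
    0  1  2  3  4  5  6
  a 1  1  2  3  3  4  5
  f 2  1  2  3  4  4  5
  a 3  2  2  3  3  4  5
  e 4  3  3  3  4  4  5
Edit distance = dp[4][6] = 5

5


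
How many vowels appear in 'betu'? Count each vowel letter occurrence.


Scanning each character of 'betu':
  Position 1: 'b' -> consonant (running count: 0)
  Position 2: 'e' -> vowel (running count: 1)
  Position 3: 't' -> consonant (running count: 1)
  Position 4: 'u' -> vowel (running count: 2)
Total vowels: 2

2


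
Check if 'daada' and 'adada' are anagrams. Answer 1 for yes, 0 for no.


Sort characters of 'daada': 'aaadd'
Sort characters of 'adada': 'aaadd'
Sorted forms match -> they ARE anagrams
Result: 1

1


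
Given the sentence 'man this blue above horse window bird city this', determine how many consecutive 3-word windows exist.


Word trigrams from [9] words:
  Trigram 1: (man this blue)
  Trigram 2: (this blue above)
  Trigram 3: (blue above horse)
  Trigram 4: (above horse window)
  Trigram 5: (horse window bird)
  Trigram 6: (window bird city)
  Trigram 7: (bird city this)
Total word trigrams: 9 - 2 = 7

7


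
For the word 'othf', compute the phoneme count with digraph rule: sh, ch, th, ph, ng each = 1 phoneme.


Parsing 'othf' greedily, digraphs first:
  'o' -> vowel phoneme (phonemes so far: 1)
  'th' -> digraph (1 consonant phoneme) (phonemes so far: 2)
  'f' -> consonant phoneme (phonemes so far: 3)
Total phonemes: 3

3


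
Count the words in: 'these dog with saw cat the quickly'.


Counting words by splitting on spaces:
  Word 1: 'these'
  Word 2: 'dog'
  Word 3: 'with'
  Word 4: 'saw'
  Word 5: 'cat'
  Word 6: 'the'
  Word 7: 'quickly'
Total words: 7

7


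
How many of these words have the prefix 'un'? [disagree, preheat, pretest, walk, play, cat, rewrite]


Checking each word for prefix 'un':
  'disagree' -> no (count: 0)
  'preheat' -> no (count: 0)
  'pretest' -> no (count: 0)
  'walk' -> no (count: 0)
  'play' -> no (count: 0)
  'cat' -> no (count: 0)
  'rewrite' -> no (count: 0)
Total with prefix 'un': 0

0


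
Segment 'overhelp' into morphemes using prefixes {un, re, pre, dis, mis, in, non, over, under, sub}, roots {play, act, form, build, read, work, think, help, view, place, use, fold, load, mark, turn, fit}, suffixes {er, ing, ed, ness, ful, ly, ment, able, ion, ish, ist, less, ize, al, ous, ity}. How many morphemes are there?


Segmenting 'overhelp' against the inventory:
  'over' -> prefix (morpheme 1)
  'help' -> root (morpheme 2)
Total morphemes: 2

2


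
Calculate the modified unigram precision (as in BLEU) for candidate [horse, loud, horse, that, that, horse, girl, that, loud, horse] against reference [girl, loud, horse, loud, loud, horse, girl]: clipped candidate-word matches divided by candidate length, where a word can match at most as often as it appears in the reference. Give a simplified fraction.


Reference word counts: {'girl': 2, 'horse': 2, 'loud': 3}
Checking each candidate word (with clipping):
  'horse' -> in reference (ref count 2, used 1/2) -> match (matches: 1)
  'loud' -> in reference (ref count 3, used 1/3) -> match (matches: 2)
  'horse' -> in reference (ref count 2, used 2/2) -> match (matches: 3)
  'that' -> not in reference -> no match (matches: 3)
  'that' -> not in reference -> no match (matches: 3)
  'horse' -> ref count 2 already used up (2/2) -> clipped, no match (matches: 3)
  'girl' -> in reference (ref count 2, used 1/2) -> match (matches: 4)
  'that' -> not in reference -> no match (matches: 4)
  'loud' -> in reference (ref count 3, used 2/3) -> match (matches: 5)
  'horse' -> ref count 2 already used up (2/2) -> clipped, no match (matches: 5)
Clipped matches: 5, Candidate length: 10
Precision = 5/10 = 1/2

1/2


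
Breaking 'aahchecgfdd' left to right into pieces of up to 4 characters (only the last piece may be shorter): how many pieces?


'aahchecgfdd' has 11 characters.
Chunking with max size 4:
  Chunk 1: 'aahc' (positions 0-3)
  Chunk 2: 'hecg' (positions 4-7)
  Chunk 3: 'fdd' (positions 8-10)
Total chunks: ceil(11 / 4) = 3

3


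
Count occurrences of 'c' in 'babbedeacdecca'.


Scanning 'babbedeacdecca' for 'c':
  Position 8: 'c' -> MATCH (count: 1)
  Position 11: 'c' -> MATCH (count: 2)
  Position 12: 'c' -> MATCH (count: 3)
Total occurrences of 'c': 3

3


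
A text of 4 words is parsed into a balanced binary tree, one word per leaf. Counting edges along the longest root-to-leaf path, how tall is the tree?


In a balanced binary tree with n leaves the deepest leaf is ceil(log2(n)) edges below the root.
log2(4) = 2.0000
ceil(2.0000) = 2
height (edges) = 2

2


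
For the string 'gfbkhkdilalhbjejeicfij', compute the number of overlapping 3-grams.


String 'gfbkhkdilalhbjejeicfij' has length L = 22.
Number of overlapping n-grams = L - n + 1
Substituting: 22 - 3 + 1 = 20

20


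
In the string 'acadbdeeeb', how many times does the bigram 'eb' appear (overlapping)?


Scanning 'acadbdeeeb' for bigram 'eb':
  Position 0: 'ac' -> no
  Position 1: 'ca' -> no
  Position 2: 'ad' -> no
  Position 3: 'db' -> no
  Position 4: 'bd' -> no
  Position 5: 'de' -> no
  Position 6: 'ee' -> no
  Position 7: 'ee' -> no
  Position 8: 'eb' -> MATCH
Total matches: 1

1


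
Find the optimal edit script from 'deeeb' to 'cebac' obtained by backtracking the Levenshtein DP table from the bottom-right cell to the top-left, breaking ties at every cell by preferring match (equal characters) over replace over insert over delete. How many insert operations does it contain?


Edit distance = 4. Backtracking from cell (5, 5) with preference match > replace > insert > delete,
then listing the resulting alignment 'deeeb' -> 'cebac' left to right:
  Step 1: replace d->c
  Step 2: keep 'e'
  Step 3: replace e->b
  Step 4: replace e->a
  Step 5: replace b->c
Total insertions: 0

0


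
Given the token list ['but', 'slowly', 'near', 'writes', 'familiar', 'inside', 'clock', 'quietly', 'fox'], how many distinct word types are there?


Listing all tokens and tracking unique types:
  Token 1: 'but' -> NEW (unique so far: 1)
  Token 2: 'slowly' -> NEW (unique so far: 2)
  Token 3: 'near' -> NEW (unique so far: 3)
  Token 4: 'writes' -> NEW (unique so far: 4)
  Token 5: 'familiar' -> NEW (unique so far: 5)
  Token 6: 'inside' -> NEW (unique so far: 6)
  Token 7: 'clock' -> NEW (unique so far: 7)
  Token 8: 'quietly' -> NEW (unique so far: 8)
  Token 9: 'fox' -> NEW (unique so far: 9)
Unique types: ('but', 'clock', 'familiar', 'fox', 'inside', 'near', 'quietly', 'slowly', 'writes')
Vocabulary size: 9

9


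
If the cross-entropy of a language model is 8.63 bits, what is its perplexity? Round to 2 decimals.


Perplexity formula: PP = 2^H
H = 8.63
PP = 2^8.63
Decompose: 2^8.63 = 2^8 * 2^0.63
2^8 = 256, 2^0.63 ~ 1.5475650
PP ~ 256 * 1.5475650 = 396.1766400
Rounded to 2 decimals: 396.18

396.18


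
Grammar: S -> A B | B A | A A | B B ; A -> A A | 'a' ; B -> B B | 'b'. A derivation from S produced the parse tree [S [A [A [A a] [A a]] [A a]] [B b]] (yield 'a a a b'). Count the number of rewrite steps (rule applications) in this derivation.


Every bracketed nonterminal node [X ...] in the tree is produced by exactly one rule application.
Reading the tree off as a leftmost derivation:
  Step 1: S  =>  A B   (applied S -> A B)
  Step 2: A B  =>  A A B   (applied A -> A A)
  Step 3: A A B  =>  A A A B   (applied A -> A A)
  Step 4: A A A B  =>  a A A B   (applied A -> a)
  Step 5: a A A B  =>  a a A B   (applied A -> a)
  Step 6: a a A B  =>  a a a B   (applied A -> a)
  Step 7: a a a B  =>  a a a b   (applied B -> b)
Final yield: a a a b
Total rewrite steps: 7

7


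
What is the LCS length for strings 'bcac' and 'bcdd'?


DP table for LCS of 'bcac' and 'bcdd':
       b  c  d  d
    0  0  0  0  0
  b 0  1  1  1  1
  c 0  1  2  2  2
  a 0  1  2  2  2
  c 0  1  2  2  2
LCS: 'bc'
LCS length = 2

2


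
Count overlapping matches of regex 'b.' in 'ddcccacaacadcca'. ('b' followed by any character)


Pattern: b. means 'b' followed by any character.
Scanning 'ddcccacaacadcca' position-by-position:
  Pos 0: window 'dd' -> no
  Pos 1: window 'dc' -> no
  Pos 2: window 'cc' -> no
  Pos 3: window 'cc' -> no
  Pos 4: window 'ca' -> no
  Pos 5: window 'ac' -> no
  Pos 6: window 'ca' -> no
  Pos 7: window 'aa' -> no
  Pos 8: window 'ac' -> no
  Pos 9: window 'ca' -> no
  Pos 10: window 'ad' -> no
  Pos 11: window 'dc' -> no
  Pos 12: window 'cc' -> no
  Pos 13: window 'ca' -> no
  Pos 14: window 'a' -> no
Total matches: 0

0


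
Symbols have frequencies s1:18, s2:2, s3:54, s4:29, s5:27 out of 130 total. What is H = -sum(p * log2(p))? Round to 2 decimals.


Computing entropy H = -sum(p_i * log2(p_i)):
  s1: p = 18/130 = 0.1385, -p*log2(p) = 0.3950
  s2: p = 2/130 = 0.0154, -p*log2(p) = 0.0927
  s3: p = 54/130 = 0.4154, -p*log2(p) = 0.5265
  s4: p = 29/130 = 0.2231, -p*log2(p) = 0.4828
  s5: p = 27/130 = 0.2077, -p*log2(p) = 0.4709
H = sum of terms = 1.9679
Rounded to 2 decimals: 1.97

1.97


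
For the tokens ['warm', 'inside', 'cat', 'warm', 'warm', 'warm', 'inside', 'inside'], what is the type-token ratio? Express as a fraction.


Tokens: 8
Unique types: ('cat', 'inside', 'warm') = 3
TTR = 3/8
Already in lowest terms.

3/8


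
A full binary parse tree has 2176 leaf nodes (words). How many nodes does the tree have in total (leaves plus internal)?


Leaf nodes (terminals): 2176
Internal nodes = n - 1 = 2176 - 1 = 2175
Total = leaves + internal = 2176 + 2175 = 4351

4351


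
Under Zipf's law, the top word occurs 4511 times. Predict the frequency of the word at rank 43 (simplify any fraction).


Zipf's law: freq(rank) = f1 / rank
f1 = 4511, rank = 43
freq = 4511 / 43
GCD(4511, 43) = 1
Simplified: 4511/43

4511/43


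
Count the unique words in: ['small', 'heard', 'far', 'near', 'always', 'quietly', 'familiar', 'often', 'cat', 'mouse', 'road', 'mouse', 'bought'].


Listing all tokens and tracking unique types:
  Token 1: 'small' -> NEW (unique so far: 1)
  Token 2: 'heard' -> NEW (unique so far: 2)
  Token 3: 'far' -> NEW (unique so far: 3)
  Token 4: 'near' -> NEW (unique so far: 4)
  Token 5: 'always' -> NEW (unique so far: 5)
  Token 6: 'quietly' -> NEW (unique so far: 6)
  Token 7: 'familiar' -> NEW (unique so far: 7)
  Token 8: 'often' -> NEW (unique so far: 8)
  Token 9: 'cat' -> NEW (unique so far: 9)
  Token 10: 'mouse' -> NEW (unique so far: 10)
  Token 11: 'road' -> NEW (unique so far: 11)
  Token 12: 'mouse' -> duplicate (unique so far: 11)
  Token 13: 'bought' -> NEW (unique so far: 12)
Unique types: ('always', 'bought', 'cat', 'familiar', 'far', 'heard', 'mouse', 'near', 'often', 'quietly', 'road', 'small')
Vocabulary size: 12

12


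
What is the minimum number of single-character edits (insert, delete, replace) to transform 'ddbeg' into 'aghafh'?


Building DP table for s1='ddbeg' (len 5) and s2='aghafh' (len 6):
       a  g  h  a  f  h
    0  1  2  3  4  5  6
  d 1  1  2  3  4  5  6
  d 2  2  2  3  4  5  6
  b 3  3  3  3  4  5  6
  e 4  4  4  4  4  5  6
  g 5  5  4  5  5  5  6
Edit distance = dp[5][6] = 6

6


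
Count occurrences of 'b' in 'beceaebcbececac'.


Scanning 'beceaebcbececac' for 'b':
  Position 0: 'b' -> MATCH (count: 1)
  Position 6: 'b' -> MATCH (count: 2)
  Position 8: 'b' -> MATCH (count: 3)
Total occurrences of 'b': 3

3


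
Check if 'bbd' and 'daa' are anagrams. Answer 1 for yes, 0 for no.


Sort characters of 'bbd': 'bbd'
Sort characters of 'daa': 'aad'
Sorted forms differ -> they are NOT anagrams
Result: 0

0


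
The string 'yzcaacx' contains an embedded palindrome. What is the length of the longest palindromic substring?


Scanning 'yzcaacx' for palindromic substrings.
Substring at positions 2-5: 'caac'.
Check: reverse('caac') = 'caac' -> palindrome confirmed.
Neighbouring characters ('z' / 'x') break symmetry, so it cannot extend further.
No longer palindromic substring exists; longest length = 4

4


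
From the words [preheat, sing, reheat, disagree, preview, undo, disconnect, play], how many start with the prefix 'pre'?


Checking each word for prefix 'pre':
  'preheat' -> YES, starts with 'pre' (count: 1)
  'sing' -> no (count: 1)
  'reheat' -> no (count: 1)
  'disagree' -> no (count: 1)
  'preview' -> YES, starts with 'pre' (count: 2)
  'undo' -> no (count: 2)
  'disconnect' -> no (count: 2)
  'play' -> no (count: 2)
Total with prefix 'pre': 2

2


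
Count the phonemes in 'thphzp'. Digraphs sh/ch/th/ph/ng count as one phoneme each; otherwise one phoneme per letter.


Parsing 'thphzp' greedily, digraphs first:
  'th' -> digraph (1 consonant phoneme) (phonemes so far: 1)
  'ph' -> digraph (1 consonant phoneme) (phonemes so far: 2)
  'z' -> consonant phoneme (phonemes so far: 3)
  'p' -> consonant phoneme (phonemes so far: 4)
Total phonemes: 4

4


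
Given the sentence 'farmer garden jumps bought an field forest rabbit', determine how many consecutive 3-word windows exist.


Word trigrams from [8] words:
  Trigram 1: (farmer garden jumps)
  Trigram 2: (garden jumps bought)
  Trigram 3: (jumps bought an)
  Trigram 4: (bought an field)
  Trigram 5: (an field forest)
  Trigram 6: (field forest rabbit)
Total word trigrams: 8 - 2 = 6

6


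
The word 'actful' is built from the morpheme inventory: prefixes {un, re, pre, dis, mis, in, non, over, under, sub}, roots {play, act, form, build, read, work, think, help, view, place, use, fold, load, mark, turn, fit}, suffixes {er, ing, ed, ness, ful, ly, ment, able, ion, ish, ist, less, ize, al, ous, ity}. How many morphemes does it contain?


Segmenting 'actful' against the inventory:
  'act' -> root (morpheme 1)
  'ful' -> suffix (morpheme 2)
Total morphemes: 2

2


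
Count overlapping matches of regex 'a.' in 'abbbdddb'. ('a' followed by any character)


Pattern: a. means 'a' followed by any character.
Scanning 'abbbdddb' position-by-position:
  Pos 0: window 'ab' -> MATCH
  Pos 1: window 'bb' -> no
  Pos 2: window 'bb' -> no
  Pos 3: window 'bd' -> no
  Pos 4: window 'dd' -> no
  Pos 5: window 'dd' -> no
  Pos 6: window 'db' -> no
  Pos 7: window 'b' -> no
Total matches: 1

1


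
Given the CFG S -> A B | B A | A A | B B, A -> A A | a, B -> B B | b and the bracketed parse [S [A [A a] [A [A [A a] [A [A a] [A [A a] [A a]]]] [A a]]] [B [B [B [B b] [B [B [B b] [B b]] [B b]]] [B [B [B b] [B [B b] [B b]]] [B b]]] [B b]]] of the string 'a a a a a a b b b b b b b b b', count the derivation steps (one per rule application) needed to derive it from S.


Every bracketed nonterminal node [X ...] in the tree is produced by exactly one rule application.
Reading the tree off as a leftmost derivation:
  Step 1: S  =>  A B   (applied S -> A B)
  Step 2: A B  =>  A A B   (applied A -> A A)
  Step 3: A A B  =>  a A B   (applied A -> a)
  Step 4: a A B  =>  a A A B   (applied A -> A A)
  Step 5: a A A B  =>  a A A A B   (applied A -> A A)
  Step 6: a A A A B  =>  a a A A B   (applied A -> a)
  Step 7: a a A A B  =>  a a A A A B   (applied A -> A A)
  Step 8: a a A A A B  =>  a a a A A B   (applied A -> a)
  Step 9: a a a A A B  =>  a a a A A A B   (applied A -> A A)
  Step 10: a a a A A A B  =>  a a a a A A B   (applied A -> a)
  Step 11: a a a a A A B  =>  a a a a a A B   (applied A -> a)
  Step 12: a a a a a A B  =>  a a a a a a B   (applied A -> a)
  Step 13: a a a a a a B  =>  a a a a a a B B   (applied B -> B B)
  Step 14: a a a a a a B B  =>  a a a a a a B B B   (applied B -> B B)
  Step 15: a a a a a a B B B  =>  a a a a a a B B B B   (applied B -> B B)
  Step 16: a a a a a a B B B B  =>  a a a a a a b B B B   (applied B -> b)
  Step 17: a a a a a a b B B B  =>  a a a a a a b B B B B   (applied B -> B B)
  Step 18: a a a a a a b B B B B  =>  a a a a a a b B B B B B   (applied B -> B B)
  Step 19: a a a a a a b B B B B B  =>  a a a a a a b b B B B B   (applied B -> b)
  Step 20: a a a a a a b b B B B B  =>  a a a a a a b b b B B B   (applied B -> b)
  Step 21: a a a a a a b b b B B B  =>  a a a a a a b b b b B B   (applied B -> b)
  Step 22: a a a a a a b b b b B B  =>  a a a a a a b b b b B B B   (applied B -> B B)
  Step 23: a a a a a a b b b b B B B  =>  a a a a a a b b b b B B B B   (applied B -> B B)
  Step 24: a a a a a a b b b b B B B B  =>  a a a a a a b b b b b B B B   (applied B -> b)
  Step 25: a a a a a a b b b b b B B B  =>  a a a a a a b b b b b B B B B   (applied B -> B B)
  Step 26: a a a a a a b b b b b B B B B  =>  a a a a a a b b b b b b B B B   (applied B -> b)
  Step 27: a a a a a a b b b b b b B B B  =>  a a a a a a b b b b b b b B B   (applied B -> b)
  Step 28: a a a a a a b b b b b b b B B  =>  a a a a a a b b b b b b b b B   (applied B -> b)
  Step 29: a a a a a a b b b b b b b b B  =>  a a a a a a b b b b b b b b b   (applied B -> b)
Final yield: a a a a a a b b b b b b b b b
Total rewrite steps: 29

29


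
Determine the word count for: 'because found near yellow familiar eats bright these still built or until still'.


Counting words by splitting on spaces:
  Word 1: 'because'
  Word 2: 'found'
  Word 3: 'near'
  Word 4: 'yellow'
  Word 5: 'familiar'
  Word 6: 'eats'
  Word 7: 'bright'
  Word 8: 'these'
  Word 9: 'still'
  Word 10: 'built'
  Word 11: 'or'
  Word 12: 'until'
  Word 13: 'still'
Total words: 13

13


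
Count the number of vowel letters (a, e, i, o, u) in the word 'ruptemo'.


Scanning each character of 'ruptemo':
  Position 1: 'r' -> consonant (running count: 0)
  Position 2: 'u' -> vowel (running count: 1)
  Position 3: 'p' -> consonant (running count: 1)
  Position 4: 't' -> consonant (running count: 1)
  Position 5: 'e' -> vowel (running count: 2)
  Position 6: 'm' -> consonant (running count: 2)
  Position 7: 'o' -> vowel (running count: 3)
Total vowels: 3

3


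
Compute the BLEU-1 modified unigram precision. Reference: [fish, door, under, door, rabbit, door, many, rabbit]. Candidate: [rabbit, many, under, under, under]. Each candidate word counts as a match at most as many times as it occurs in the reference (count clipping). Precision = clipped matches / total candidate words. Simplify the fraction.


Reference word counts: {'door': 3, 'fish': 1, 'many': 1, 'rabbit': 2, 'under': 1}
Checking each candidate word (with clipping):
  'rabbit' -> in reference (ref count 2, used 1/2) -> match (matches: 1)
  'many' -> in reference (ref count 1, used 1/1) -> match (matches: 2)
  'under' -> in reference (ref count 1, used 1/1) -> match (matches: 3)
  'under' -> ref count 1 already used up (1/1) -> clipped, no match (matches: 3)
  'under' -> ref count 1 already used up (1/1) -> clipped, no match (matches: 3)
Clipped matches: 3, Candidate length: 5
Precision = 3/5

3/5


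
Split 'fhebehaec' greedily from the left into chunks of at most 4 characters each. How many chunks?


'fhebehaec' has 9 characters.
Chunking with max size 4:
  Chunk 1: 'fheb' (positions 0-3)
  Chunk 2: 'ehae' (positions 4-7)
  Chunk 3: 'c' (positions 8-8)
Total chunks: ceil(9 / 4) = 3

3


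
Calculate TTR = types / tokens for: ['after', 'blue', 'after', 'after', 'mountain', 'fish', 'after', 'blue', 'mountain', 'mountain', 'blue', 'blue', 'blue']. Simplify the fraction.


Tokens: 13
Unique types: ('after', 'blue', 'fish', 'mountain') = 4
TTR = 4/13
Already in lowest terms.

4/13


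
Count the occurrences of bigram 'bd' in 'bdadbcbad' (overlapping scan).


Scanning 'bdadbcbad' for bigram 'bd':
  Position 0: 'bd' -> MATCH
  Position 1: 'da' -> no
  Position 2: 'ad' -> no
  Position 3: 'db' -> no
  Position 4: 'bc' -> no
  Position 5: 'cb' -> no
  Position 6: 'ba' -> no
  Position 7: 'ad' -> no
Total matches: 1

1


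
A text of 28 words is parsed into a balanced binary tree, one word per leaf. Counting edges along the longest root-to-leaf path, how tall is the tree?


In a balanced binary tree with n leaves the deepest leaf is ceil(log2(n)) edges below the root.
log2(28) = 4.8074
ceil(4.8074) = 5
height (edges) = 5

5


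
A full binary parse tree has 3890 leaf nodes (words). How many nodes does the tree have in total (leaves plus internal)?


Leaf nodes (terminals): 3890
Internal nodes = n - 1 = 3890 - 1 = 3889
Total = leaves + internal = 3890 + 3889 = 7779

7779


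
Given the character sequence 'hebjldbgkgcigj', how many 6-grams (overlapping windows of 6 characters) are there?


String 'hebjldbgkgcigj' has length L = 14.
Number of overlapping n-grams = L - n + 1
Substituting: 14 - 6 + 1 = 9

9


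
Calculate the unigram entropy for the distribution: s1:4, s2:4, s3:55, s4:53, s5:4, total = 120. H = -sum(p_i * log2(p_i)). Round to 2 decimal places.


Computing entropy H = -sum(p_i * log2(p_i)):
  s1: p = 4/120 = 0.0333, -p*log2(p) = 0.1636
  s2: p = 4/120 = 0.0333, -p*log2(p) = 0.1636
  s3: p = 55/120 = 0.4583, -p*log2(p) = 0.5159
  s4: p = 53/120 = 0.4417, -p*log2(p) = 0.5207
  s5: p = 4/120 = 0.0333, -p*log2(p) = 0.1636
H = sum of terms = 1.5274
Rounded to 2 decimals: 1.53

1.53


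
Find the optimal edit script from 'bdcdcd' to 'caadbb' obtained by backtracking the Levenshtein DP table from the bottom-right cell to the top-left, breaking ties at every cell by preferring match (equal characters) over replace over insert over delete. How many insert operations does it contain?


Edit distance = 5. Backtracking from cell (6, 6) with preference match > replace > insert > delete,
then listing the resulting alignment 'bdcdcd' -> 'caadbb' left to right:
  Step 1: replace b->c
  Step 2: replace d->a
  Step 3: replace c->a
  Step 4: keep 'd'
  Step 5: replace c->b
  Step 6: replace d->b
Total insertions: 0

0


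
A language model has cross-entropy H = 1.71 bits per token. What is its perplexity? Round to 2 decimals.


Perplexity formula: PP = 2^H
H = 1.71
PP = 2^1.71
Decompose: 2^1.71 = 2^1 * 2^0.71
2^1 = 2, 2^0.71 ~ 1.6358041
PP ~ 2 * 1.6358041 = 3.2716082
Rounded to 2 decimals: 3.27

3.27


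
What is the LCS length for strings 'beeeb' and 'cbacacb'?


DP table for LCS of 'beeeb' and 'cbacacb':
       c  b  a  c  a  c  b
    0  0  0  0  0  0  0  0
  b 0  0  1  1  1  1  1  1
  e 0  0  1  1  1  1  1  1
  e 0  0  1  1  1  1  1  1
  e 0  0  1  1  1  1  1  1
  b 0  0  1  1  1  1  1  2
LCS: 'bb'
LCS length = 2

2


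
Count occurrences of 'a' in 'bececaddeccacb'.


Scanning 'bececaddeccacb' for 'a':
  Position 5: 'a' -> MATCH (count: 1)
  Position 11: 'a' -> MATCH (count: 2)
Total occurrences of 'a': 2

2


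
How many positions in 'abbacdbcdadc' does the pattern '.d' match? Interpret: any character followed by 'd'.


Pattern: .d means any character followed by 'd'.
Scanning 'abbacdbcdadc' position-by-position:
  Pos 0: window 'ab' -> no
  Pos 1: window 'bb' -> no
  Pos 2: window 'ba' -> no
  Pos 3: window 'ac' -> no
  Pos 4: window 'cd' -> MATCH
  Pos 5: window 'db' -> no
  Pos 6: window 'bc' -> no
  Pos 7: window 'cd' -> MATCH
  Pos 8: window 'da' -> no
  Pos 9: window 'ad' -> MATCH
  Pos 10: window 'dc' -> no
  Pos 11: window 'c' -> no
Total matches: 3

3


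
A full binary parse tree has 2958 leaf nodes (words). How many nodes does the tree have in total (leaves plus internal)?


Leaf nodes (terminals): 2958
Internal nodes = n - 1 = 2958 - 1 = 2957
Total = leaves + internal = 2958 + 2957 = 5915

5915


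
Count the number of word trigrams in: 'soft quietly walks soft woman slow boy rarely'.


Word trigrams from [8] words:
  Trigram 1: (soft quietly walks)
  Trigram 2: (quietly walks soft)
  Trigram 3: (walks soft woman)
  Trigram 4: (soft woman slow)
  Trigram 5: (woman slow boy)
  Trigram 6: (slow boy rarely)
Total word trigrams: 8 - 2 = 6

6


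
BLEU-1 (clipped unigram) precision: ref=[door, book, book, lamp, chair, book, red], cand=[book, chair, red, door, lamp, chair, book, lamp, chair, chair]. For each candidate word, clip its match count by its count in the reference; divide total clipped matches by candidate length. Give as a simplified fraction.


Reference word counts: {'book': 3, 'chair': 1, 'door': 1, 'lamp': 1, 'red': 1}
Checking each candidate word (with clipping):
  'book' -> in reference (ref count 3, used 1/3) -> match (matches: 1)
  'chair' -> in reference (ref count 1, used 1/1) -> match (matches: 2)
  'red' -> in reference (ref count 1, used 1/1) -> match (matches: 3)
  'door' -> in reference (ref count 1, used 1/1) -> match (matches: 4)
  'lamp' -> in reference (ref count 1, used 1/1) -> match (matches: 5)
  'chair' -> ref count 1 already used up (1/1) -> clipped, no match (matches: 5)
  'book' -> in reference (ref count 3, used 2/3) -> match (matches: 6)
  'lamp' -> ref count 1 already used up (1/1) -> clipped, no match (matches: 6)
  'chair' -> ref count 1 already used up (1/1) -> clipped, no match (matches: 6)
  'chair' -> ref count 1 already used up (1/1) -> clipped, no match (matches: 6)
Clipped matches: 6, Candidate length: 10
Precision = 6/10 = 3/5

3/5


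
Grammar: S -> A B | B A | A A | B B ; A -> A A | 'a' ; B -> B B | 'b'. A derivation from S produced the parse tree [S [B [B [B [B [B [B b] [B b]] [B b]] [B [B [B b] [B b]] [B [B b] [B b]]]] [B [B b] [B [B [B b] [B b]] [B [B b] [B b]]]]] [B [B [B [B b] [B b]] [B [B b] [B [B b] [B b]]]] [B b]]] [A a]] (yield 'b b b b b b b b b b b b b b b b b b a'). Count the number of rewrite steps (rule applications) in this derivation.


Every bracketed nonterminal node [X ...] in the tree is produced by exactly one rule application.
Reading the tree off as a leftmost derivation:
  Step 1: S  =>  B A   (applied S -> B A)
  Step 2: B A  =>  B B A   (applied B -> B B)
  Step 3: B B A  =>  B B B A   (applied B -> B B)
  Step 4: B B B A  =>  B B B B A   (applied B -> B B)
  Step 5: B B B B A  =>  B B B B B A   (applied B -> B B)
  Step 6: B B B B B A  =>  B B B B B B A   (applied B -> B B)
  Step 7: B B B B B B A  =>  b B B B B B A   (applied B -> b)
  Step 8: b B B B B B A  =>  b b B B B B A   (applied B -> b)
  Step 9: b b B B B B A  =>  b b b B B B A   (applied B -> b)
  Step 10: b b b B B B A  =>  b b b B B B B A   (applied B -> B B)
  Step 11: b b b B B B B A  =>  b b b B B B B B A   (applied B -> B B)
  Step 12: b b b B B B B B A  =>  b b b b B B B B A   (applied B -> b)
  Step 13: b b b b B B B B A  =>  b b b b b B B B A   (applied B -> b)
  Step 14: b b b b b B B B A  =>  b b b b b B B B B A   (applied B -> B B)
  Step 15: b b b b b B B B B A  =>  b b b b b b B B B A   (applied B -> b)
  Step 16: b b b b b b B B B A  =>  b b b b b b b B B A   (applied B -> b)
  Step 17: b b b b b b b B B A  =>  b b b b b b b B B B A   (applied B -> B B)
  Step 18: b b b b b b b B B B A  =>  b b b b b b b b B B A   (applied B -> b)
  Step 19: b b b b b b b b B B A  =>  b b b b b b b b B B B A   (applied B -> B B)
  Step 20: b b b b b b b b B B B A  =>  b b b b b b b b B B B B A   (applied B -> B B)
  Step 21: b b b b b b b b B B B B A  =>  b b b b b b b b b B B B A   (applied B -> b)
  Step 22: b b b b b b b b b B B B A  =>  b b b b b b b b b b B B A   (applied B -> b)
  Step 23: b b b b b b b b b b B B A  =>  b b b b b b b b b b B B B A   (applied B -> B B)
  Step 24: b b b b b b b b b b B B B A  =>  b b b b b b b b b b b B B A   (applied B -> b)
  Step 25: b b b b b b b b b b b B B A  =>  b b b b b b b b b b b b B A   (applied B -> b)
  Step 26: b b b b b b b b b b b b B A  =>  b b b b b b b b b b b b B B A   (applied B -> B B)
  Step 27: b b b b b b b b b b b b B B A  =>  b b b b b b b b b b b b B B B A   (applied B -> B B)
  Step 28: b b b b b b b b b b b b B B B A  =>  b b b b b b b b b b b b B B B B A   (applied B -> B B)
  Step 29: b b b b b b b b b b b b B B B B A  =>  b b b b b b b b b b b b b B B B A   (applied B -> b)
  Step 30: b b b b b b b b b b b b b B B B A  =>  b b b b b b b b b b b b b b B B A   (applied B -> b)
  Step 31: b b b b b b b b b b b b b b B B A  =>  b b b b b b b b b b b b b b B B B A   (applied B -> B B)
  Step 32: b b b b b b b b b b b b b b B B B A  =>  b b b b b b b b b b b b b b b B B A   (applied B -> b)
  Step 33: b b b b b b b b b b b b b b b B B A  =>  b b b b b b b b b b b b b b b B B B A   (applied B -> B B)
  Step 34: b b b b b b b b b b b b b b b B B B A  =>  b b b b b b b b b b b b b b b b B B A   (applied B -> b)
  Step 35: b b b b b b b b b b b b b b b b B B A  =>  b b b b b b b b b b b b b b b b b B A   (applied B -> b)
  Step 36: b b b b b b b b b b b b b b b b b B A  =>  b b b b b b b b b b b b b b b b b b A   (applied B -> b)
  Step 37: b b b b b b b b b b b b b b b b b b A  =>  b b b b b b b b b b b b b b b b b b a   (applied A -> a)
Final yield: b b b b b b b b b b b b b b b b b b a
Total rewrite steps: 37

37


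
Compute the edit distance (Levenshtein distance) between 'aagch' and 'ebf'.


Building DP table for s1='aagch' (len 5) and s2='ebf' (len 3):
       e  b  f
    0  1  2  3
  a 1  1  2  3
  a 2  2  2  3
  g 3  3  3  3
  c 4  4  4  4
  h 5  5  5  5
Edit distance = dp[5][3] = 5

5


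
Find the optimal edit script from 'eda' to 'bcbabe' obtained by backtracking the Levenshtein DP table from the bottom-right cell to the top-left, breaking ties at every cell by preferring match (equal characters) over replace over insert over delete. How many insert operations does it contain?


Edit distance = 5. Backtracking from cell (3, 6) with preference match > replace > insert > delete,
then listing the resulting alignment 'eda' -> 'bcbabe' left to right:
  Step 1: insert 'b' [insertion #1]
  Step 2: replace e->c
  Step 3: replace d->b
  Step 4: keep 'a'
  Step 5: insert 'b' [insertion #2]
  Step 6: insert 'e' [insertion #3]
Total insertions: 3

3


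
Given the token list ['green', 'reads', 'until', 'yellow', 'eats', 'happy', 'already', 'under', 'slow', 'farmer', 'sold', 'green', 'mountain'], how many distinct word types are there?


Listing all tokens and tracking unique types:
  Token 1: 'green' -> NEW (unique so far: 1)
  Token 2: 'reads' -> NEW (unique so far: 2)
  Token 3: 'until' -> NEW (unique so far: 3)
  Token 4: 'yellow' -> NEW (unique so far: 4)
  Token 5: 'eats' -> NEW (unique so far: 5)
  Token 6: 'happy' -> NEW (unique so far: 6)
  Token 7: 'already' -> NEW (unique so far: 7)
  Token 8: 'under' -> NEW (unique so far: 8)
  Token 9: 'slow' -> NEW (unique so far: 9)
  Token 10: 'farmer' -> NEW (unique so far: 10)
  Token 11: 'sold' -> NEW (unique so far: 11)
  Token 12: 'green' -> duplicate (unique so far: 11)
  Token 13: 'mountain' -> NEW (unique so far: 12)
Unique types: ('already', 'eats', 'farmer', 'green', 'happy', 'mountain', 'reads', 'slow', 'sold', 'under', 'until', 'yellow')
Vocabulary size: 12

12


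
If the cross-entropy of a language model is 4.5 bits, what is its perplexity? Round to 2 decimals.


Perplexity formula: PP = 2^H
H = 4.5
PP = 2^4.5
Decompose: 2^4.5 = 2^4 * 2^0.5 = 2^4 * sqrt(2)
2^4 = 16, sqrt(2) ~ 1.4142136
PP ~ 16 * 1.4142136 = 22.6274176
Rounded to 2 decimals: 22.63

22.63


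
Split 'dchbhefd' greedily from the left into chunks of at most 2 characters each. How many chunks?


'dchbhefd' has 8 characters.
Chunking with max size 2:
  Chunk 1: 'dc' (positions 0-1)
  Chunk 2: 'hb' (positions 2-3)
  Chunk 3: 'he' (positions 4-5)
  Chunk 4: 'fd' (positions 6-7)
Total chunks: ceil(8 / 2) = 4

4


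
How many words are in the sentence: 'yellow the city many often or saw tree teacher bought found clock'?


Counting words by splitting on spaces:
  Word 1: 'yellow'
  Word 2: 'the'
  Word 3: 'city'
  Word 4: 'many'
  Word 5: 'often'
  Word 6: 'or'
  Word 7: 'saw'
  Word 8: 'tree'
  Word 9: 'teacher'
  Word 10: 'bought'
  Word 11: 'found'
  Word 12: 'clock'
Total words: 12

12


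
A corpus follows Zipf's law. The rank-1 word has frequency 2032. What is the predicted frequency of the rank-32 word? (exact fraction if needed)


Zipf's law: freq(rank) = f1 / rank
f1 = 2032, rank = 32
freq = 2032 / 32
GCD(2032, 32) = 16
Simplified: 127/2

127/2


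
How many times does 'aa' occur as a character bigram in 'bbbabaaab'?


Scanning 'bbbabaaab' for bigram 'aa':
  Position 0: 'bb' -> no
  Position 1: 'bb' -> no
  Position 2: 'ba' -> no
  Position 3: 'ab' -> no
  Position 4: 'ba' -> no
  Position 5: 'aa' -> MATCH
  Position 6: 'aa' -> MATCH
  Position 7: 'ab' -> no
Total matches: 2

2


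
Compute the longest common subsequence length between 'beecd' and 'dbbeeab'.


DP table for LCS of 'beecd' and 'dbbeeab':
       d  b  b  e  e  a  b
    0  0  0  0  0  0  0  0
  b 0  0  1  1  1  1  1  1
  e 0  0  1  1  2  2  2  2
  e 0  0  1  1  2  3  3  3
  c 0  0  1  1  2  3  3  3
  d 0  1  1  1  2  3  3  3
LCS: 'bee'
LCS length = 3

3


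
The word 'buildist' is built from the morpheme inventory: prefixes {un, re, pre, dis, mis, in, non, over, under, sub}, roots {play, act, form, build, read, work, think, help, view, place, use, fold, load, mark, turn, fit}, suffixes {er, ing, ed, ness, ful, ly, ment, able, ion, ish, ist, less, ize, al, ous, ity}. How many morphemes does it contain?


Segmenting 'buildist' against the inventory:
  'build' -> root (morpheme 1)
  'ist' -> suffix (morpheme 2)
Total morphemes: 2

2


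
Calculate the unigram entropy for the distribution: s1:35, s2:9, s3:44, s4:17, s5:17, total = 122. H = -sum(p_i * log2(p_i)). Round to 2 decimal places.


Computing entropy H = -sum(p_i * log2(p_i)):
  s1: p = 35/122 = 0.2869, -p*log2(p) = 0.5168
  s2: p = 9/122 = 0.0738, -p*log2(p) = 0.2774
  s3: p = 44/122 = 0.3607, -p*log2(p) = 0.5306
  s4: p = 17/122 = 0.1393, -p*log2(p) = 0.3962
  s5: p = 17/122 = 0.1393, -p*log2(p) = 0.3962
H = sum of terms = 2.1172
Rounded to 2 decimals: 2.12

2.12


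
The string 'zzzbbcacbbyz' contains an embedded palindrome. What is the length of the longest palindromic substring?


Scanning 'zzzbbcacbbyz' for palindromic substrings.
Substring at positions 3-9: 'bbcacbb'.
Check: reverse('bbcacbb') = 'bbcacbb' -> palindrome confirmed.
Neighbouring characters ('z' / 'y') break symmetry, so it cannot extend further.
No longer palindromic substring exists; longest length = 7

7


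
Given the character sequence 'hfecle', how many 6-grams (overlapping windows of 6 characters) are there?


String 'hfecle' has length L = 6.
Number of overlapping n-grams = L - n + 1
Substituting: 6 - 6 + 1 = 1

1


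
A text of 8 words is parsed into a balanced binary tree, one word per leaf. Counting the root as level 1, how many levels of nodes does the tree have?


In a balanced binary tree with n leaves the deepest leaf is ceil(log2(n)) edges below the root,
so counting node levels inclusive of root and leaves gives ceil(log2(n)) + 1 levels.
log2(8) = 3.0000
ceil(3.0000) = 3
levels = 3 + 1 = 4

4


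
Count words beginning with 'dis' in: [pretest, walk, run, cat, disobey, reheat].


Checking each word for prefix 'dis':
  'pretest' -> no (count: 0)
  'walk' -> no (count: 0)
  'run' -> no (count: 0)
  'cat' -> no (count: 0)
  'disobey' -> YES, starts with 'dis' (count: 1)
  'reheat' -> no (count: 1)
Total with prefix 'dis': 1

1


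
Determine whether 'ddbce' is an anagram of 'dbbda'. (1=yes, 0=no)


Sort characters of 'ddbce': 'bcdde'
Sort characters of 'dbbda': 'abbdd'
Sorted forms differ -> they are NOT anagrams
Result: 0

0


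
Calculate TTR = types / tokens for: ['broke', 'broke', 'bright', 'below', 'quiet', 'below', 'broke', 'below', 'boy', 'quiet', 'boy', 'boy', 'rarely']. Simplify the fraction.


Tokens: 13
Unique types: ('below', 'boy', 'bright', 'broke', 'quiet', 'rarely') = 6
TTR = 6/13
Already in lowest terms.

6/13


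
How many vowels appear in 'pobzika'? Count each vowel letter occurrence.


Scanning each character of 'pobzika':
  Position 1: 'p' -> consonant (running count: 0)
  Position 2: 'o' -> vowel (running count: 1)
  Position 3: 'b' -> consonant (running count: 1)
  Position 4: 'z' -> consonant (running count: 1)
  Position 5: 'i' -> vowel (running count: 2)
  Position 6: 'k' -> consonant (running count: 2)
  Position 7: 'a' -> vowel (running count: 3)
Total vowels: 3

3


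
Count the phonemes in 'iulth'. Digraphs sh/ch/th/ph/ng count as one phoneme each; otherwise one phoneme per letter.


Parsing 'iulth' greedily, digraphs first:
  'i' -> vowel phoneme (phonemes so far: 1)
  'u' -> vowel phoneme (phonemes so far: 2)
  'l' -> consonant phoneme (phonemes so far: 3)
  'th' -> digraph (1 consonant phoneme) (phonemes so far: 4)
Total phonemes: 4

4


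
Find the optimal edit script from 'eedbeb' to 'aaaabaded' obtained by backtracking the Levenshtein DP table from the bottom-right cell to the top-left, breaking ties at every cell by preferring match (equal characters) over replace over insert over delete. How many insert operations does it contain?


Edit distance = 7. Backtracking from cell (6, 9) with preference match > replace > insert > delete,
then listing the resulting alignment 'eedbeb' -> 'aaaabaded' left to right:
  Step 1: insert 'a' [insertion #1]
  Step 2: replace e->a
  Step 3: replace e->a
  Step 4: replace d->a
  Step 5: keep 'b'
  Step 6: insert 'a' [insertion #2]
  Step 7: insert 'd' [insertion #3]
  Step 8: keep 'e'
  Step 9: replace b->d
Total insertions: 3

3


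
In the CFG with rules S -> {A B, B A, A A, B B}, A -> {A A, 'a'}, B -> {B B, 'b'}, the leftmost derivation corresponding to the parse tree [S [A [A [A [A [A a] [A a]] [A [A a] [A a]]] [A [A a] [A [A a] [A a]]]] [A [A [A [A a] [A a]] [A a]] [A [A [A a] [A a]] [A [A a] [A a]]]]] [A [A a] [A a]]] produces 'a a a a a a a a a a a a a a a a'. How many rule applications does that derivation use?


Every bracketed nonterminal node [X ...] in the tree is produced by exactly one rule application.
Reading the tree off as a leftmost derivation:
  Step 1: S  =>  A A   (applied S -> A A)
  Step 2: A A  =>  A A A   (applied A -> A A)
  Step 3: A A A  =>  A A A A   (applied A -> A A)
  Step 4: A A A A  =>  A A A A A   (applied A -> A A)
  Step 5: A A A A A  =>  A A A A A A   (applied A -> A A)
  Step 6: A A A A A A  =>  a A A A A A   (applied A -> a)
  Step 7: a A A A A A  =>  a a A A A A   (applied A -> a)
  Step 8: a a A A A A  =>  a a A A A A A   (applied A -> A A)
  Step 9: a a A A A A A  =>  a a a A A A A   (applied A -> a)
  Step 10: a a a A A A A  =>  a a a a A A A   (applied A -> a)
  Step 11: a a a a A A A  =>  a a a a A A A A   (applied A -> A A)
  Step 12: a a a a A A A A  =>  a a a a a A A A   (applied A -> a)
  Step 13: a a a a a A A A  =>  a a a a a A A A A   (applied A -> A A)
  Step 14: a a a a a A A A A  =>  a a a a a a A A A   (applied A -> a)
  Step 15: a a a a a a A A A  =>  a a a a a a a A A   (applied A -> a)
  Step 16: a a a a a a a A A  =>  a a a a a a a A A A   (applied A -> A A)
  Step 17: a a a a a a a A A A  =>  a a a a a a a A A A A   (applied A -> A A)
  Step 18: a a a a a a a A A A A  =>  a a a a a a a A A A A A   (applied A -> A A)
  Step 19: a a a a a a a A A A A A  =>  a a a a a a a a A A A A   (applied A -> a)
  Step 20: a a a a a a a a A A A A  =>  a a a a a a a a a A A A   (applied A -> a)
  Step 21: a a a a a a a a a A A A  =>  a a a a a a a a a a A A   (applied A -> a)
  Step 22: a a a a a a a a a a A A  =>  a a a a a a a a a a A A A   (applied A -> A A)
  Step 23: a a a a a a a a a a A A A  =>  a a a a a a a a a a A A A A   (applied A -> A A)
  Step 24: a a a a a a a a a a A A A A  =>  a a a a a a a a a a a A A A   (applied A -> a)
  Step 25: a a a a a a a a a a a A A A  =>  a a a a a a a a a a a a A A   (applied A -> a)
  Step 26: a a a a a a a a a a a a A A  =>  a a a a a a a a a a a a A A A   (applied A -> A A)
  Step 27: a a a a a a a a a a a a A A A  =>  a a a a a a a a a a a a a A A   (applied A -> a)
  Step 28: a a a a a a a a a a a a a A A  =>  a a a a a a a a a a a a a a A   (applied A -> a)
  Step 29: a a a a a a a a a a a a a a A  =>  a a a a a a a a a a a a a a A A   (applied A -> A A)
  Step 30: a a a a a a a a a a a a a a A A  =>  a a a a a a a a a a a a a a a A   (applied A -> a)
  Step 31: a a a a a a a a a a a a a a a A  =>  a a a a a a a a a a a a a a a a   (applied A -> a)
Final yield: a a a a a a a a a a a a a a a a
Total rewrite steps: 31

31
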